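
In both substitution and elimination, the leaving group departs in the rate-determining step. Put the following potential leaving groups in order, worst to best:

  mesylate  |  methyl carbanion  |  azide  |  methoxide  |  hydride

methyl carbanion < hydride < methoxide < azide < mesylate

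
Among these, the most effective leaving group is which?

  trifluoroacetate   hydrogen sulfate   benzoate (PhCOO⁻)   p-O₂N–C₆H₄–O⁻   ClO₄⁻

Rank by basicity of the departing species: weakest base leaves most easily.
ClO₄⁻: pKₐ(HClO₄) ≈ -10
hydrogen sulfate: pKₐ(H₂SO₄) ≈ -3
trifluoroacetate: pKₐ(CF₃COOH) ≈ 0.2
benzoate (PhCOO⁻): pKₐ(C₆H₅COOH) ≈ 4.2
p-O₂N–C₆H₄–O⁻: pKₐ(p-nitrophenol) ≈ 7.2

ClO₄⁻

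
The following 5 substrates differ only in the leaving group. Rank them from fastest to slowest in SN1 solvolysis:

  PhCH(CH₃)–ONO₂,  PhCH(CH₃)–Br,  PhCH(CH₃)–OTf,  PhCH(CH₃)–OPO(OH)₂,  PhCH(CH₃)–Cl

PhCH(CH₃)–OTf > PhCH(CH₃)–Br > PhCH(CH₃)–Cl > PhCH(CH₃)–ONO₂ > PhCH(CH₃)–OPO(OH)₂

With the same alkyl group throughout, only the leaving group differentiates the rates.
Leaving-group ability tracks the stability of the departed species; conjugate-acid pKₐ is the usual yardstick (lower pKₐ → better LG).
PhCH(CH₃)–OTf loses OTf⁻: pKₐ(CF₃SO₃H (triflic acid)) ≈ -14
PhCH(CH₃)–Br loses Br⁻: pKₐ(HBr) ≈ -9
PhCH(CH₃)–Cl loses Cl⁻: pKₐ(HCl) ≈ -7
PhCH(CH₃)–ONO₂ loses NO₃⁻: pKₐ(HNO₃) ≈ -1.3
PhCH(CH₃)–OPO(OH)₂ loses H₂PO₄⁻: pKₐ(H₃PO₄) ≈ 2.1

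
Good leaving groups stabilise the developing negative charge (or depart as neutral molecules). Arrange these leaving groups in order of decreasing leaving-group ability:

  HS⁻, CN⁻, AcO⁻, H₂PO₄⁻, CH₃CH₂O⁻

A good leaving group is a weak base: the lower the pKₐ of its conjugate acid, the more readily it departs.
H₂PO₄⁻: pKₐ(H₃PO₄) ≈ 2.1
AcO⁻: pKₐ(CH₃COOH) ≈ 4.8
HS⁻: pKₐ(H₂S) ≈ 7
CN⁻: pKₐ(HCN) ≈ 9.2
CH₃CH₂O⁻: pKₐ(CH₃CH₂OH) ≈ 16

H₂PO₄⁻ > AcO⁻ > HS⁻ > CN⁻ > CH₃CH₂O⁻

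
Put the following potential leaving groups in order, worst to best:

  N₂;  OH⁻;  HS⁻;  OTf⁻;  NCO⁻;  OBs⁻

OH⁻ < HS⁻ < NCO⁻ < OBs⁻ < OTf⁻ < N₂

Rank by basicity of the departing species: weakest base leaves most easily.
N₂: no meaningful conjugate acid; N₂ departs as an exceptionally stable neutral molecule
OTf⁻: pKₐ(CF₃SO₃H (triflic acid)) ≈ -14
OBs⁻: pKₐ(p-BrC₆H₄SO₃H) ≈ -2.8
NCO⁻: pKₐ(HOCN) ≈ 3.5
HS⁻: pKₐ(H₂S) ≈ 7
OH⁻: pKₐ(H₂O) ≈ 15.7
The question asks for worst first, so the sequence is read in increasing leaving-group ability.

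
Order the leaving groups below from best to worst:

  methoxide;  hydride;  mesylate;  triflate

triflate: pKₐ(CF₃SO₃H (triflic acid)) ≈ -14
mesylate: pKₐ(CH₃SO₃H (MsOH)) ≈ -1.9 — resonance-delocalised alkanesulfonate
methoxide: pKₐ(CH₃OH) ≈ 15.5 — strong base; alkoxides do not leave unassisted
hydride: pKₐ(H₂) ≈ 36

triflate > mesylate > methoxide > hydride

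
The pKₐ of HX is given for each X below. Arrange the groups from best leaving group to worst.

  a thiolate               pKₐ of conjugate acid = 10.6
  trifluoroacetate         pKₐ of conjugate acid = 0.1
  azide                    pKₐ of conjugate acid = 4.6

Lower conjugate-acid pKₐ ⇒ weaker base ⇒ better leaving group.
Sorting by the given values: trifluoroacetate (0.1), azide (4.6), a thiolate (10.6).

trifluoroacetate > azide > a thiolate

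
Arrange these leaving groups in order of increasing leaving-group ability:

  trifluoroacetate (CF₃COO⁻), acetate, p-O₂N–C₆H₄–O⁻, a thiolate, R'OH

a thiolate < p-O₂N–C₆H₄–O⁻ < acetate < trifluoroacetate (CF₃COO⁻) < R'OH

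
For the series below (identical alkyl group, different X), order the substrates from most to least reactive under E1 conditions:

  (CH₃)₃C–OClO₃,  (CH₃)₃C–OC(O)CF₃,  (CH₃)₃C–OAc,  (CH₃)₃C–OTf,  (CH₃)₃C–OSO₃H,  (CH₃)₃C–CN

Identical carbon frameworks mean the comparison reduces to leaving-group quality.
Leaving-group ability tracks the stability of the departed species; conjugate-acid pKₐ is the usual yardstick (lower pKₐ → better LG).
(CH₃)₃C–OTf loses OTf⁻: pKₐ(CF₃SO₃H (triflic acid)) ≈ -14
(CH₃)₃C–OClO₃ loses ClO₄⁻: pKₐ(HClO₄) ≈ -10
(CH₃)₃C–OSO₃H loses HSO₄⁻: pKₐ(H₂SO₄) ≈ -3
(CH₃)₃C–OC(O)CF₃ loses CF₃COO⁻: pKₐ(CF₃COOH) ≈ 0.2
(CH₃)₃C–OAc loses AcO⁻: pKₐ(CH₃COOH) ≈ 4.8
(CH₃)₃C–CN loses CN⁻: pKₐ(HCN) ≈ 9.2

(CH₃)₃C–OTf > (CH₃)₃C–OClO₃ > (CH₃)₃C–OSO₃H > (CH₃)₃C–OC(O)CF₃ > (CH₃)₃C–OAc > (CH₃)₃C–CN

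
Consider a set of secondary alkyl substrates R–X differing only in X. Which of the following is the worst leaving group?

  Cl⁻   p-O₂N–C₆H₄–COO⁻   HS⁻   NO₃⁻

The more stable X⁻ (or X) is on its own — i.e. the weaker a base it is — the better a leaving group it makes.
Cl⁻: pKₐ(HCl) ≈ -7
NO₃⁻: pKₐ(HNO₃) ≈ -1.3
p-O₂N–C₆H₄–COO⁻: pKₐ(p-nitrobenzoic acid) ≈ 3.4
HS⁻: pKₐ(H₂S) ≈ 7

HS⁻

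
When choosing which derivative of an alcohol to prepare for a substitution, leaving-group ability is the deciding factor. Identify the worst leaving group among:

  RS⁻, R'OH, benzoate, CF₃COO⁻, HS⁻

R'OH: pKₐ(R'OH₂⁺) ≈ -2.4
CF₃COO⁻: pKₐ(CF₃COOH) ≈ 0.2
benzoate: pKₐ(C₆H₅COOH) ≈ 4.2
HS⁻: pKₐ(H₂S) ≈ 7
RS⁻: pKₐ(RSH (a thiol)) ≈ 10.5

RS⁻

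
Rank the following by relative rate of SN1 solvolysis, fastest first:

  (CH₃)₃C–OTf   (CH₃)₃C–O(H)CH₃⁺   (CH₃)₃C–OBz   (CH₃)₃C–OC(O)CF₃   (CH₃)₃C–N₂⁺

The skeletons are identical, so relative rate is governed entirely by leaving-group ability.
A good leaving group is a weak base: the lower the pKₐ of its conjugate acid, the more readily it departs.
(CH₃)₃C–N₂⁺ loses N₂: no meaningful conjugate acid; N₂ departs as an exceptionally stable neutral molecule
(CH₃)₃C–OTf loses OTf⁻: pKₐ(CF₃SO₃H (triflic acid)) ≈ -14
(CH₃)₃C–O(H)CH₃⁺ loses R'OH: pKₐ(R'OH₂⁺) ≈ -2.4
(CH₃)₃C–OC(O)CF₃ loses CF₃COO⁻: pKₐ(CF₃COOH) ≈ 0.2
(CH₃)₃C–OBz loses PhCOO⁻: pKₐ(C₆H₅COOH) ≈ 4.2

(CH₃)₃C–N₂⁺ > (CH₃)₃C–OTf > (CH₃)₃C–O(H)CH₃⁺ > (CH₃)₃C–OC(O)CF₃ > (CH₃)₃C–OBz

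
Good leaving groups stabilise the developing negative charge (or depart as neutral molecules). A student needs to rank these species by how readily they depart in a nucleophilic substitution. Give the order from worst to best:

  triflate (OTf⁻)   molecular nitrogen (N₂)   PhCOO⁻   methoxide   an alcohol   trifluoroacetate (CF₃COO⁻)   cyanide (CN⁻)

The more stable X⁻ (or X) is on its own — i.e. the weaker a base it is — the better a leaving group it makes.
molecular nitrogen (N₂): no meaningful conjugate acid; N₂ departs as an exceptionally stable neutral molecule
triflate (OTf⁻): pKₐ(CF₃SO₃H (triflic acid)) ≈ -14 — charge spread over three oxygens and a CF₃ group; the premier leaving group in synthesis
an alcohol: pKₐ(R'OH₂⁺) ≈ -2.4 — neutral; leaves from a protonated ether (an oxonium ion, R–O(H)R'⁺)
trifluoroacetate (CF₃COO⁻): pKₐ(CF₃COOH) ≈ 0.2 — strongly electron-withdrawing CF₃ stabilises the carboxylate
PhCOO⁻: pKₐ(C₆H₅COOH) ≈ 4.2
cyanide (CN⁻): pKₐ(HCN) ≈ 9.2 — sp carbon stabilises the charge somewhat, but still a poor LG
methoxide: pKₐ(CH₃OH) ≈ 15.5
The question asks for worst first, so the sequence is read in increasing leaving-group ability.

methoxide < cyanide (CN⁻) < PhCOO⁻ < trifluoroacetate (CF₃COO⁻) < an alcohol < triflate (OTf⁻) < molecular nitrogen (N₂)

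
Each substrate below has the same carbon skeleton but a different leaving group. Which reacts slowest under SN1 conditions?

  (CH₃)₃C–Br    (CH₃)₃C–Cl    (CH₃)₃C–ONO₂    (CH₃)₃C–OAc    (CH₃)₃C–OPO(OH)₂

(CH₃)₃C–OAc

Same R in every case — rank the leaving groups.
A good leaving group is a weak base: the lower the pKₐ of its conjugate acid, the more readily it departs.
(CH₃)₃C–Br loses Br⁻: pKₐ(HBr) ≈ -9
(CH₃)₃C–Cl loses Cl⁻: pKₐ(HCl) ≈ -7
(CH₃)₃C–ONO₂ loses NO₃⁻: pKₐ(HNO₃) ≈ -1.3
(CH₃)₃C–OPO(OH)₂ loses H₂PO₄⁻: pKₐ(H₃PO₄) ≈ 2.1
(CH₃)₃C–OAc loses AcO⁻: pKₐ(CH₃COOH) ≈ 4.8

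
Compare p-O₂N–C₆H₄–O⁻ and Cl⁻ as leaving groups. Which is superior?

Cl⁻

Cl⁻ is the better leaving group.
pKₐ(HCl) ≈ -7 versus pKₐ(p-nitrophenol) ≈ 7.2: Cl⁻ is the much weaker base.
Moderately weak base.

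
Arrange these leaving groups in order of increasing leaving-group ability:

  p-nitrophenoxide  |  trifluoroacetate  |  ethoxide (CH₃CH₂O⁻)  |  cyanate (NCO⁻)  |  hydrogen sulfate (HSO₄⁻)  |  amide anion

amide anion < ethoxide (CH₃CH₂O⁻) < p-nitrophenoxide < cyanate (NCO⁻) < trifluoroacetate < hydrogen sulfate (HSO₄⁻)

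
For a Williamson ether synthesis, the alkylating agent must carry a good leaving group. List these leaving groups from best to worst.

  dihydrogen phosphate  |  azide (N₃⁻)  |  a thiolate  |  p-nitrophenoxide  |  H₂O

Rank by basicity of the departing species: weakest base leaves most easily.
H₂O: pKₐ(H₃O⁺) ≈ -1.7 — neutral; leaves from a protonated alcohol (R–OH₂⁺)
dihydrogen phosphate: pKₐ(H₃PO₄) ≈ 2.1 — moderate base; biological leaving group after further activation
azide (N₃⁻): pKₐ(HN₃) ≈ 4.7 — linear, resonance-stabilised
p-nitrophenoxide: pKₐ(p-nitrophenol) ≈ 7.2 — nitro group delocalises the charge; the classic chromogenic LG
a thiolate: pKₐ(RSH (a thiol)) ≈ 10.5 — moderately basic; rarely leaves without activation

H₂O > dihydrogen phosphate > azide (N₃⁻) > p-nitrophenoxide > a thiolate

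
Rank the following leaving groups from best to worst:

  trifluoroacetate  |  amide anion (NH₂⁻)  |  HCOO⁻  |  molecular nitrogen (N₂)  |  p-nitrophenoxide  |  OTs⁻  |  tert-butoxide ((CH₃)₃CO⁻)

molecular nitrogen (N₂) > OTs⁻ > trifluoroacetate > HCOO⁻ > p-nitrophenoxide > tert-butoxide ((CH₃)₃CO⁻) > amide anion (NH₂⁻)

Rank by basicity of the departing species: weakest base leaves most easily.
molecular nitrogen (N₂): no meaningful conjugate acid; N₂ departs as an exceptionally stable neutral molecule
OTs⁻: pKₐ(p-CH₃C₆H₄SO₃H (TsOH)) ≈ -2.8
trifluoroacetate: pKₐ(CF₃COOH) ≈ 0.2
HCOO⁻: pKₐ(HCOOH) ≈ 3.8
p-nitrophenoxide: pKₐ(p-nitrophenol) ≈ 7.2
tert-butoxide ((CH₃)₃CO⁻): pKₐ(t-BuOH) ≈ 18
amide anion (NH₂⁻): pKₐ(NH₃) ≈ 38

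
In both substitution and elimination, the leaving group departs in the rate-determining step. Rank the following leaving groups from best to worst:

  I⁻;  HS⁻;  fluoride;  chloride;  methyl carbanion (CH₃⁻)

Leaving-group ability tracks the stability of the departed species; conjugate-acid pKₐ is the usual yardstick (lower pKₐ → better LG).
I⁻: pKₐ(HI) ≈ -10 — large, highly polarisable; very weak base
chloride: pKₐ(HCl) ≈ -7 — moderately weak base
fluoride: pKₐ(HF) ≈ 3.2 — small and strongly basic; the poor halide leaving group
HS⁻: pKₐ(H₂S) ≈ 7
methyl carbanion (CH₃⁻): pKₐ(CH₄) ≈ 48 — unstabilised carbanion; the worst conceivable leaving group

I⁻ > chloride > fluoride > HS⁻ > methyl carbanion (CH₃⁻)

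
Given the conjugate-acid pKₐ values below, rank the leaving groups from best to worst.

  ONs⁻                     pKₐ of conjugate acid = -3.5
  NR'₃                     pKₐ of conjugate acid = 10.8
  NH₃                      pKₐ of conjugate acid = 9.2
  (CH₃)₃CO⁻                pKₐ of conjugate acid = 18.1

Lower conjugate-acid pKₐ ⇒ weaker base ⇒ better leaving group.
Sorting by the given values: ONs⁻ (-3.5), NH₃ (9.2), NR'₃ (10.8), (CH₃)₃CO⁻ (18.1).

ONs⁻ > NH₃ > NR'₃ > (CH₃)₃CO⁻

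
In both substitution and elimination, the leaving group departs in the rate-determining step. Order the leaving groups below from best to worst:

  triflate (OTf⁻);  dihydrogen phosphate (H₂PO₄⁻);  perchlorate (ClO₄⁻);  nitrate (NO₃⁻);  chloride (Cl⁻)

The more stable X⁻ (or X) is on its own — i.e. the weaker a base it is — the better a leaving group it makes.
triflate (OTf⁻): pKₐ(CF₃SO₃H (triflic acid)) ≈ -14 — charge spread over three oxygens and a CF₃ group; the premier leaving group in synthesis
perchlorate (ClO₄⁻): pKₐ(HClO₄) ≈ -10
chloride (Cl⁻): pKₐ(HCl) ≈ -7
nitrate (NO₃⁻): pKₐ(HNO₃) ≈ -1.3 — resonance-delocalised over three oxygens
dihydrogen phosphate (H₂PO₄⁻): pKₐ(H₃PO₄) ≈ 2.1

triflate (OTf⁻) > perchlorate (ClO₄⁻) > chloride (Cl⁻) > nitrate (NO₃⁻) > dihydrogen phosphate (H₂PO₄⁻)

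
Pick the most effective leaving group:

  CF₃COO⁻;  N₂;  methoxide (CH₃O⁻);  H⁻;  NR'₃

N₂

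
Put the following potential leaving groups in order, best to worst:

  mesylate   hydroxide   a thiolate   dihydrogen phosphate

mesylate > dihydrogen phosphate > a thiolate > hydroxide

mesylate: pKₐ(CH₃SO₃H (MsOH)) ≈ -1.9 — resonance-delocalised alkanesulfonate
dihydrogen phosphate: pKₐ(H₃PO₄) ≈ 2.1
a thiolate: pKₐ(RSH (a thiol)) ≈ 10.5
hydroxide: pKₐ(H₂O) ≈ 15.7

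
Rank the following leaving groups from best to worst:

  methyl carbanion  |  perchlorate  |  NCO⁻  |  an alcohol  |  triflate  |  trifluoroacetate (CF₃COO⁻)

triflate: pKₐ(CF₃SO₃H (triflic acid)) ≈ -14 — charge spread over three oxygens and a CF₃ group; the premier leaving group in synthesis
perchlorate: pKₐ(HClO₄) ≈ -10
an alcohol: pKₐ(R'OH₂⁺) ≈ -2.4
trifluoroacetate (CF₃COO⁻): pKₐ(CF₃COOH) ≈ 0.2
NCO⁻: pKₐ(HOCN) ≈ 3.5 — resonance between N and O
methyl carbanion: pKₐ(CH₄) ≈ 48

triflate > perchlorate > an alcohol > trifluoroacetate (CF₃COO⁻) > NCO⁻ > methyl carbanion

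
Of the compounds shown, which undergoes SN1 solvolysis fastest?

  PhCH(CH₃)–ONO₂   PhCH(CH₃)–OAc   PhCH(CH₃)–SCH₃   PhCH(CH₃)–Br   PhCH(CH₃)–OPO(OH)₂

Identical carbon frameworks mean the comparison reduces to leaving-group quality.
Leaving-group ability tracks the stability of the departed species; conjugate-acid pKₐ is the usual yardstick (lower pKₐ → better LG).
PhCH(CH₃)–Br loses Br⁻: pKₐ(HBr) ≈ -9
PhCH(CH₃)–ONO₂ loses NO₃⁻: pKₐ(HNO₃) ≈ -1.3
PhCH(CH₃)–OPO(OH)₂ loses H₂PO₄⁻: pKₐ(H₃PO₄) ≈ 2.1
PhCH(CH₃)–OAc loses AcO⁻: pKₐ(CH₃COOH) ≈ 4.8
PhCH(CH₃)–SCH₃ loses RS⁻: pKₐ(RSH (a thiol)) ≈ 10.5

PhCH(CH₃)–Br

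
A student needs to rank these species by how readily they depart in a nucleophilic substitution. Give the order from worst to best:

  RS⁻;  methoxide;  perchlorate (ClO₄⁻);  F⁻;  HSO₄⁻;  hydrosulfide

perchlorate (ClO₄⁻): pKₐ(HClO₄) ≈ -10
HSO₄⁻: pKₐ(H₂SO₄) ≈ -3
F⁻: pKₐ(HF) ≈ 3.2
hydrosulfide: pKₐ(H₂S) ≈ 7
RS⁻: pKₐ(RSH (a thiol)) ≈ 10.5
methoxide: pKₐ(CH₃OH) ≈ 15.5
Listed from poorest to best leaving group as asked.

methoxide < RS⁻ < hydrosulfide < F⁻ < HSO₄⁻ < perchlorate (ClO₄⁻)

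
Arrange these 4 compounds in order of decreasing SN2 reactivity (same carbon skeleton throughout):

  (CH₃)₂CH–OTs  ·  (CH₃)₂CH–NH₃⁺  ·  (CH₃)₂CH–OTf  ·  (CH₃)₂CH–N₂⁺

(CH₃)₂CH–N₂⁺ > (CH₃)₂CH–OTf > (CH₃)₂CH–OTs > (CH₃)₂CH–NH₃⁺

Identical carbon frameworks mean the comparison reduces to leaving-group quality.
The more stable X⁻ (or X) is on its own — i.e. the weaker a base it is — the better a leaving group it makes.
(CH₃)₂CH–N₂⁺ loses N₂: no meaningful conjugate acid; N₂ departs as an exceptionally stable neutral molecule
(CH₃)₂CH–OTf loses OTf⁻: pKₐ(CF₃SO₃H (triflic acid)) ≈ -14
(CH₃)₂CH–OTs loses OTs⁻: pKₐ(p-CH₃C₆H₄SO₃H (TsOH)) ≈ -2.8
(CH₃)₂CH–NH₃⁺ loses NH₃: pKₐ(NH₄⁺) ≈ 9.2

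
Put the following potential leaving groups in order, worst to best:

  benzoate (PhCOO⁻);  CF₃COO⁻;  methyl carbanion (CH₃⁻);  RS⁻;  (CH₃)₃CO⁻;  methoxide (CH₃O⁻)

methyl carbanion (CH₃⁻) < (CH₃)₃CO⁻ < methoxide (CH₃O⁻) < RS⁻ < benzoate (PhCOO⁻) < CF₃COO⁻

CF₃COO⁻: pKₐ(CF₃COOH) ≈ 0.2
benzoate (PhCOO⁻): pKₐ(C₆H₅COOH) ≈ 4.2
RS⁻: pKₐ(RSH (a thiol)) ≈ 10.5
methoxide (CH₃O⁻): pKₐ(CH₃OH) ≈ 15.5
(CH₃)₃CO⁻: pKₐ(t-BuOH) ≈ 18
methyl carbanion (CH₃⁻): pKₐ(CH₄) ≈ 48
Listed from poorest to best leaving group as asked.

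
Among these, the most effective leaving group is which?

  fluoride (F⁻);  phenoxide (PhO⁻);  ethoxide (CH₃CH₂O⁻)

fluoride (F⁻)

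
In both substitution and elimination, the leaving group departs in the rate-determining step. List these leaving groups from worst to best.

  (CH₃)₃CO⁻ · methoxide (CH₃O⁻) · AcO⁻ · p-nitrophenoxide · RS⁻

Rank by basicity of the departing species: weakest base leaves most easily.
AcO⁻: pKₐ(CH₃COOH) ≈ 4.8 — resonance-stabilised but still a weak base
p-nitrophenoxide: pKₐ(p-nitrophenol) ≈ 7.2 — nitro group delocalises the charge; the classic chromogenic LG
RS⁻: pKₐ(RSH (a thiol)) ≈ 10.5 — moderately basic; rarely leaves without activation
methoxide (CH₃O⁻): pKₐ(CH₃OH) ≈ 15.5
(CH₃)₃CO⁻: pKₐ(t-BuOH) ≈ 18 — bulky, strongly basic alkoxide
Reversing gives the worst-to-best order requested.

(CH₃)₃CO⁻ < methoxide (CH₃O⁻) < RS⁻ < p-nitrophenoxide < AcO⁻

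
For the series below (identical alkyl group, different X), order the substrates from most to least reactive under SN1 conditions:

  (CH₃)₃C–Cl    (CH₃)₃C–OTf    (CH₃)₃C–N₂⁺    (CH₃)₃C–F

(CH₃)₃C–N₂⁺ > (CH₃)₃C–OTf > (CH₃)₃C–Cl > (CH₃)₃C–F

Same R in every case — rank the leaving groups.
Rank by basicity of the departing species: weakest base leaves most easily.
(CH₃)₃C–N₂⁺ loses N₂: no meaningful conjugate acid; N₂ departs as an exceptionally stable neutral molecule
(CH₃)₃C–OTf loses OTf⁻: pKₐ(CF₃SO₃H (triflic acid)) ≈ -14
(CH₃)₃C–Cl loses Cl⁻: pKₐ(HCl) ≈ -7
(CH₃)₃C–F loses F⁻: pKₐ(HF) ≈ 3.2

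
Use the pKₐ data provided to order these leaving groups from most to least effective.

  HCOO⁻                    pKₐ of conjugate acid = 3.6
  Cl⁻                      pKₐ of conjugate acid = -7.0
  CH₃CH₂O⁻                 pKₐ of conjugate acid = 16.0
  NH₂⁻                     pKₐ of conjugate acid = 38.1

Lower conjugate-acid pKₐ ⇒ weaker base ⇒ better leaving group.
Sorting by the given values: Cl⁻ (-7.0), HCOO⁻ (3.6), CH₃CH₂O⁻ (16.0), NH₂⁻ (38.1).

Cl⁻ > HCOO⁻ > CH₃CH₂O⁻ > NH₂⁻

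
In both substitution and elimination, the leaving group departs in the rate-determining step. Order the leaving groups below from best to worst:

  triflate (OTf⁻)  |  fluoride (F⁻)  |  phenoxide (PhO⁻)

Leaving-group ability tracks the stability of the departed species; conjugate-acid pKₐ is the usual yardstick (lower pKₐ → better LG).
triflate (OTf⁻): pKₐ(CF₃SO₃H (triflic acid)) ≈ -14 — charge spread over three oxygens and a CF₃ group; the premier leaving group in synthesis
fluoride (F⁻): pKₐ(HF) ≈ 3.2 — small and strongly basic; the poor halide leaving group
phenoxide (PhO⁻): pKₐ(C₆H₅OH (phenol)) ≈ 10 — resonance into the ring helps, but still a poor LG

triflate (OTf⁻) > fluoride (F⁻) > phenoxide (PhO⁻)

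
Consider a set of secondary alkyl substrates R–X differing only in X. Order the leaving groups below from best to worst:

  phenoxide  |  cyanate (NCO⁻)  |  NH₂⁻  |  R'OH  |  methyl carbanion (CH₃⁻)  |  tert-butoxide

R'OH: pKₐ(R'OH₂⁺) ≈ -2.4 — neutral; leaves from a protonated ether (an oxonium ion, R–O(H)R'⁺)
cyanate (NCO⁻): pKₐ(HOCN) ≈ 3.5 — resonance between N and O
phenoxide: pKₐ(C₆H₅OH (phenol)) ≈ 10 — resonance into the ring helps, but still a poor LG
tert-butoxide: pKₐ(t-BuOH) ≈ 18 — bulky, strongly basic alkoxide
NH₂⁻: pKₐ(NH₃) ≈ 38
methyl carbanion (CH₃⁻): pKₐ(CH₄) ≈ 48

R'OH > cyanate (NCO⁻) > phenoxide > tert-butoxide > NH₂⁻ > methyl carbanion (CH₃⁻)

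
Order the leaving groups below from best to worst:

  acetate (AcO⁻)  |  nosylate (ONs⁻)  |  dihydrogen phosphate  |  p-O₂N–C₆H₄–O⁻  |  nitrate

nosylate (ONs⁻) > nitrate > dihydrogen phosphate > acetate (AcO⁻) > p-O₂N–C₆H₄–O⁻

nosylate (ONs⁻): pKₐ(p-O₂NC₆H₄SO₃H) ≈ -3.5 — p-nitro group further stabilises the sulfonate
nitrate: pKₐ(HNO₃) ≈ -1.3
dihydrogen phosphate: pKₐ(H₃PO₄) ≈ 2.1 — moderate base; biological leaving group after further activation
acetate (AcO⁻): pKₐ(CH₃COOH) ≈ 4.8 — resonance-stabilised but still a weak base
p-O₂N–C₆H₄–O⁻: pKₐ(p-nitrophenol) ≈ 7.2 — nitro group delocalises the charge; the classic chromogenic LG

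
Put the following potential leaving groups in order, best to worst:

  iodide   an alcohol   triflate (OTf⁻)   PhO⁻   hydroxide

A good leaving group is a weak base: the lower the pKₐ of its conjugate acid, the more readily it departs.
triflate (OTf⁻): pKₐ(CF₃SO₃H (triflic acid)) ≈ -14
iodide: pKₐ(HI) ≈ -10 — large, highly polarisable; very weak base
an alcohol: pKₐ(R'OH₂⁺) ≈ -2.4 — neutral; leaves from a protonated ether (an oxonium ion, R–O(H)R'⁺)
PhO⁻: pKₐ(C₆H₅OH (phenol)) ≈ 10 — resonance into the ring helps, but still a poor LG
hydroxide: pKₐ(H₂O) ≈ 15.7 — strong base; essentially never leaves without prior activation

triflate (OTf⁻) > iodide > an alcohol > PhO⁻ > hydroxide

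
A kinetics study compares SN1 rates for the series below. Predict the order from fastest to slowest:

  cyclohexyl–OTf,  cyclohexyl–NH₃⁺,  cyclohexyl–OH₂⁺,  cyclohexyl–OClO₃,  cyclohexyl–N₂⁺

With the same alkyl group throughout, only the leaving group differentiates the rates.
A good leaving group is a weak base: the lower the pKₐ of its conjugate acid, the more readily it departs.
cyclohexyl–N₂⁺ loses N₂: no meaningful conjugate acid; N₂ departs as an exceptionally stable neutral molecule
cyclohexyl–OTf loses OTf⁻: pKₐ(CF₃SO₃H (triflic acid)) ≈ -14
cyclohexyl–OClO₃ loses ClO₄⁻: pKₐ(HClO₄) ≈ -10
cyclohexyl–OH₂⁺ loses H₂O: pKₐ(H₃O⁺) ≈ -1.7
cyclohexyl–NH₃⁺ loses NH₃: pKₐ(NH₄⁺) ≈ 9.2

cyclohexyl–N₂⁺ > cyclohexyl–OTf > cyclohexyl–OClO₃ > cyclohexyl–OH₂⁺ > cyclohexyl–NH₃⁺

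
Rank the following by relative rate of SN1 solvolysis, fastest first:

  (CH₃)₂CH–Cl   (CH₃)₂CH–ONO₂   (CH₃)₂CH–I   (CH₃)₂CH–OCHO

The skeletons are identical, so relative rate is governed entirely by leaving-group ability.
The more stable X⁻ (or X) is on its own — i.e. the weaker a base it is — the better a leaving group it makes.
(CH₃)₂CH–I loses I⁻: pKₐ(HI) ≈ -10
(CH₃)₂CH–Cl loses Cl⁻: pKₐ(HCl) ≈ -7
(CH₃)₂CH–ONO₂ loses NO₃⁻: pKₐ(HNO₃) ≈ -1.3
(CH₃)₂CH–OCHO loses HCOO⁻: pKₐ(HCOOH) ≈ 3.8

(CH₃)₂CH–I > (CH₃)₂CH–Cl > (CH₃)₂CH–ONO₂ > (CH₃)₂CH–OCHO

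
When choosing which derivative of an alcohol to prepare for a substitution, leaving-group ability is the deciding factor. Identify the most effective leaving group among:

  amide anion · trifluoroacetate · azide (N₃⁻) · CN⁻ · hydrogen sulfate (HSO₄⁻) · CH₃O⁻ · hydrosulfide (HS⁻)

Rank by basicity of the departing species: weakest base leaves most easily.
hydrogen sulfate (HSO₄⁻): pKₐ(H₂SO₄) ≈ -3
trifluoroacetate: pKₐ(CF₃COOH) ≈ 0.2
azide (N₃⁻): pKₐ(HN₃) ≈ 4.7
hydrosulfide (HS⁻): pKₐ(H₂S) ≈ 7
CN⁻: pKₐ(HCN) ≈ 9.2
CH₃O⁻: pKₐ(CH₃OH) ≈ 15.5
amide anion: pKₐ(NH₃) ≈ 38

hydrogen sulfate (HSO₄⁻)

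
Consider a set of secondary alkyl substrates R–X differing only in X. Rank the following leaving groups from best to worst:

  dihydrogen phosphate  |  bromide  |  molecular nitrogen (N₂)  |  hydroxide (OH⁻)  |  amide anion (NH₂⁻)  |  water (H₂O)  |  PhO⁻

molecular nitrogen (N₂) > bromide > water (H₂O) > dihydrogen phosphate > PhO⁻ > hydroxide (OH⁻) > amide anion (NH₂⁻)

The more stable X⁻ (or X) is on its own — i.e. the weaker a base it is — the better a leaving group it makes.
molecular nitrogen (N₂): no meaningful conjugate acid; N₂ departs as an exceptionally stable neutral molecule
bromide: pKₐ(HBr) ≈ -9
water (H₂O): pKₐ(H₃O⁺) ≈ -1.7
dihydrogen phosphate: pKₐ(H₃PO₄) ≈ 2.1
PhO⁻: pKₐ(C₆H₅OH (phenol)) ≈ 10
hydroxide (OH⁻): pKₐ(H₂O) ≈ 15.7
amide anion (NH₂⁻): pKₐ(NH₃) ≈ 38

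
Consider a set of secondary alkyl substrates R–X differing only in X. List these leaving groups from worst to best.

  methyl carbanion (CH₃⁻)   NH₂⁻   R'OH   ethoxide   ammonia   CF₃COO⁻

methyl carbanion (CH₃⁻) < NH₂⁻ < ethoxide < ammonia < CF₃COO⁻ < R'OH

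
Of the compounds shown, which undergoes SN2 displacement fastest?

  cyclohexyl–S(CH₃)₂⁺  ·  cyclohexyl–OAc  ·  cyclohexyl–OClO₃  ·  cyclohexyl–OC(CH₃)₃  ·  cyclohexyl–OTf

cyclohexyl–OTf

Same R in every case — rank the leaving groups.
The more stable X⁻ (or X) is on its own — i.e. the weaker a base it is — the better a leaving group it makes.
cyclohexyl–OTf loses OTf⁻: pKₐ(CF₃SO₃H (triflic acid)) ≈ -14
cyclohexyl–OClO₃ loses ClO₄⁻: pKₐ(HClO₄) ≈ -10
cyclohexyl–S(CH₃)₂⁺ loses SR'₂: pKₐ(R'₂SH⁺) ≈ -7
cyclohexyl–OAc loses AcO⁻: pKₐ(CH₃COOH) ≈ 4.8
cyclohexyl–OC(CH₃)₃ loses (CH₃)₃CO⁻: pKₐ(t-BuOH) ≈ 18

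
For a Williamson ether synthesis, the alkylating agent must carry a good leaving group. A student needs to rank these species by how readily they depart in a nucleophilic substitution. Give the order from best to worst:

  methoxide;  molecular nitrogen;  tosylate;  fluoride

The more stable X⁻ (or X) is on its own — i.e. the weaker a base it is — the better a leaving group it makes.
molecular nitrogen: no meaningful conjugate acid; N₂ departs as an exceptionally stable neutral molecule
tosylate: pKₐ(p-CH₃C₆H₄SO₃H (TsOH)) ≈ -2.8
fluoride: pKₐ(HF) ≈ 3.2
methoxide: pKₐ(CH₃OH) ≈ 15.5

molecular nitrogen > tosylate > fluoride > methoxide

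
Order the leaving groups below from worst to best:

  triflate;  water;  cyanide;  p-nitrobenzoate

Rank by basicity of the departing species: weakest base leaves most easily.
triflate: pKₐ(CF₃SO₃H (triflic acid)) ≈ -14
water: pKₐ(H₃O⁺) ≈ -1.7
p-nitrobenzoate: pKₐ(p-nitrobenzoic acid) ≈ 3.4
cyanide: pKₐ(HCN) ≈ 9.2
The question asks for worst first, so the sequence is read in increasing leaving-group ability.

cyanide < p-nitrobenzoate < water < triflate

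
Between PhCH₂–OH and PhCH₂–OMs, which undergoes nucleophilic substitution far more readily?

PhCH₂–OMs

From PhCH₂–OH the departing group would be OH⁻ (pKₐ(H₂O) ≈ 15.7). Strong base; essentially never leaves without prior activation.
From PhCH₂–OMs the leaving group is OMs⁻ (pKₐ(CH₃SO₃H (MsOH)) ≈ -1.9). Resonance-delocalised alkanesulfonate.
(In practice PhCH₂–OMs is made from PhCH₂–OH by treatment with MsCl / Et₃N, converting the hydroxyl into a mesylate.)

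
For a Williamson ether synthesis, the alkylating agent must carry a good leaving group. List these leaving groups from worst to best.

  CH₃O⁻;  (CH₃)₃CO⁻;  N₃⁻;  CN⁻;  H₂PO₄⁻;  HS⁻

(CH₃)₃CO⁻ < CH₃O⁻ < CN⁻ < HS⁻ < N₃⁻ < H₂PO₄⁻

Rank by basicity of the departing species: weakest base leaves most easily.
H₂PO₄⁻: pKₐ(H₃PO₄) ≈ 2.1
N₃⁻: pKₐ(HN₃) ≈ 4.7
HS⁻: pKₐ(H₂S) ≈ 7
CN⁻: pKₐ(HCN) ≈ 9.2
CH₃O⁻: pKₐ(CH₃OH) ≈ 15.5
(CH₃)₃CO⁻: pKₐ(t-BuOH) ≈ 18
Reversing gives the worst-to-best order requested.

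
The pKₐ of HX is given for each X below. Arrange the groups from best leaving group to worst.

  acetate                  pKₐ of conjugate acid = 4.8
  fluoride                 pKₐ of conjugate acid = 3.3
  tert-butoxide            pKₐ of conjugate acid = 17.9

fluoride > acetate > tert-butoxide

Lower conjugate-acid pKₐ ⇒ weaker base ⇒ better leaving group.
Sorting by the given values: fluoride (3.3), acetate (4.8), tert-butoxide (17.9).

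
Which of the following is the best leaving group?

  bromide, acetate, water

bromide

Rank by basicity of the departing species: weakest base leaves most easily.
bromide: pKₐ(HBr) ≈ -9
water: pKₐ(H₃O⁺) ≈ -1.7
acetate: pKₐ(CH₃COOH) ≈ 4.8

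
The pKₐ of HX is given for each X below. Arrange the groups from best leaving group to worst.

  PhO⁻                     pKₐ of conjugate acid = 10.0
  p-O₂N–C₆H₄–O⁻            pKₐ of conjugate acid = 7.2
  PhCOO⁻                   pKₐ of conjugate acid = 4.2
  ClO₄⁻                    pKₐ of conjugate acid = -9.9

Lower conjugate-acid pKₐ ⇒ weaker base ⇒ better leaving group.
Sorting by the given values: ClO₄⁻ (-9.9), PhCOO⁻ (4.2), p-O₂N–C₆H₄–O⁻ (7.2), PhO⁻ (10.0).

ClO₄⁻ > PhCOO⁻ > p-O₂N–C₆H₄–O⁻ > PhO⁻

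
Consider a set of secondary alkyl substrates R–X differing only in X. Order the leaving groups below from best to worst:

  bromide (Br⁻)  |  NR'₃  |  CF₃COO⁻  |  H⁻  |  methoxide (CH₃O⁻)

bromide (Br⁻): pKₐ(HBr) ≈ -9
CF₃COO⁻: pKₐ(CF₃COOH) ≈ 0.2
NR'₃: pKₐ(R'₃NH⁺) ≈ 10.7
methoxide (CH₃O⁻): pKₐ(CH₃OH) ≈ 15.5
H⁻: pKₐ(H₂) ≈ 36

bromide (Br⁻) > CF₃COO⁻ > NR'₃ > methoxide (CH₃O⁻) > H⁻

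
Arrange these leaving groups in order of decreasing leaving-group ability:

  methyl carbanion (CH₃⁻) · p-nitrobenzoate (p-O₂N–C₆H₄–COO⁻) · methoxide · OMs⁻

OMs⁻ > p-nitrobenzoate (p-O₂N–C₆H₄–COO⁻) > methoxide > methyl carbanion (CH₃⁻)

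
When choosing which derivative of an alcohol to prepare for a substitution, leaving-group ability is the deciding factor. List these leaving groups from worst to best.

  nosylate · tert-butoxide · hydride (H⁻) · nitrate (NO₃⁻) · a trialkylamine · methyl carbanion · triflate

Leaving-group ability tracks the stability of the departed species; conjugate-acid pKₐ is the usual yardstick (lower pKₐ → better LG).
triflate: pKₐ(CF₃SO₃H (triflic acid)) ≈ -14
nosylate: pKₐ(p-O₂NC₆H₄SO₃H) ≈ -3.5
nitrate (NO₃⁻): pKₐ(HNO₃) ≈ -1.3
a trialkylamine: pKₐ(R'₃NH⁺) ≈ 10.7
tert-butoxide: pKₐ(t-BuOH) ≈ 18
hydride (H⁻): pKₐ(H₂) ≈ 36
methyl carbanion: pKₐ(CH₄) ≈ 48
Reversing gives the worst-to-best order requested.

methyl carbanion < hydride (H⁻) < tert-butoxide < a trialkylamine < nitrate (NO₃⁻) < nosylate < triflate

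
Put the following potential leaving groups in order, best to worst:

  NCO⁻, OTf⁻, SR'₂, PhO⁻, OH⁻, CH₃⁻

Rank by basicity of the departing species: weakest base leaves most easily.
OTf⁻: pKₐ(CF₃SO₃H (triflic acid)) ≈ -14
SR'₂: pKₐ(R'₂SH⁺) ≈ -7 — neutral; leaves from a sulfonium salt (R–SR'₂⁺)
NCO⁻: pKₐ(HOCN) ≈ 3.5
PhO⁻: pKₐ(C₆H₅OH (phenol)) ≈ 10
OH⁻: pKₐ(H₂O) ≈ 15.7 — strong base; essentially never leaves without prior activation
CH₃⁻: pKₐ(CH₄) ≈ 48

OTf⁻ > SR'₂ > NCO⁻ > PhO⁻ > OH⁻ > CH₃⁻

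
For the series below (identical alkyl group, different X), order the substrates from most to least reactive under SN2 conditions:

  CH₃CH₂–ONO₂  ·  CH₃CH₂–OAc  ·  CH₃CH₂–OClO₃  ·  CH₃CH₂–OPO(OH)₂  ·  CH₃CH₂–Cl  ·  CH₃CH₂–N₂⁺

Same R in every case — rank the leaving groups.
Rank by basicity of the departing species: weakest base leaves most easily.
CH₃CH₂–N₂⁺ loses N₂: no meaningful conjugate acid; N₂ departs as an exceptionally stable neutral molecule
CH₃CH₂–OClO₃ loses ClO₄⁻: pKₐ(HClO₄) ≈ -10
CH₃CH₂–Cl loses Cl⁻: pKₐ(HCl) ≈ -7
CH₃CH₂–ONO₂ loses NO₃⁻: pKₐ(HNO₃) ≈ -1.3
CH₃CH₂–OPO(OH)₂ loses H₂PO₄⁻: pKₐ(H₃PO₄) ≈ 2.1
CH₃CH₂–OAc loses AcO⁻: pKₐ(CH₃COOH) ≈ 4.8

CH₃CH₂–N₂⁺ > CH₃CH₂–OClO₃ > CH₃CH₂–Cl > CH₃CH₂–ONO₂ > CH₃CH₂–OPO(OH)₂ > CH₃CH₂–OAc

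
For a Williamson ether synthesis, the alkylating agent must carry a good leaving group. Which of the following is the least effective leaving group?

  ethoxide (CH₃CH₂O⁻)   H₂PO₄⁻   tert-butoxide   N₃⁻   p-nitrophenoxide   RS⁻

tert-butoxide

The more stable X⁻ (or X) is on its own — i.e. the weaker a base it is — the better a leaving group it makes.
H₂PO₄⁻: pKₐ(H₃PO₄) ≈ 2.1
N₃⁻: pKₐ(HN₃) ≈ 4.7
p-nitrophenoxide: pKₐ(p-nitrophenol) ≈ 7.2
RS⁻: pKₐ(RSH (a thiol)) ≈ 10.5
ethoxide (CH₃CH₂O⁻): pKₐ(CH₃CH₂OH) ≈ 16
tert-butoxide: pKₐ(t-BuOH) ≈ 18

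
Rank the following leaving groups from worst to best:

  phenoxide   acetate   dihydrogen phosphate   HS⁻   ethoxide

dihydrogen phosphate: pKₐ(H₃PO₄) ≈ 2.1
acetate: pKₐ(CH₃COOH) ≈ 4.8
HS⁻: pKₐ(H₂S) ≈ 7 — larger and more polarisable than the oxygen analogue
phenoxide: pKₐ(C₆H₅OH (phenol)) ≈ 10 — resonance into the ring helps, but still a poor LG
ethoxide: pKₐ(CH₃CH₂OH) ≈ 16 — strong base; alkoxides do not leave unassisted
Listed from poorest to best leaving group as asked.

ethoxide < phenoxide < HS⁻ < acetate < dihydrogen phosphate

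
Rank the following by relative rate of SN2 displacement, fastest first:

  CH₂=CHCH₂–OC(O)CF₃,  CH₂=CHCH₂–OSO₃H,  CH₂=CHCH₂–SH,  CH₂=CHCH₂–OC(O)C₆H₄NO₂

CH₂=CHCH₂–OSO₃H > CH₂=CHCH₂–OC(O)CF₃ > CH₂=CHCH₂–OC(O)C₆H₄NO₂ > CH₂=CHCH₂–SH

Same R in every case — rank the leaving groups.
Leaving-group ability tracks the stability of the departed species; conjugate-acid pKₐ is the usual yardstick (lower pKₐ → better LG).
CH₂=CHCH₂–OSO₃H loses HSO₄⁻: pKₐ(H₂SO₄) ≈ -3
CH₂=CHCH₂–OC(O)CF₃ loses CF₃COO⁻: pKₐ(CF₃COOH) ≈ 0.2
CH₂=CHCH₂–OC(O)C₆H₄NO₂ loses p-O₂N–C₆H₄–COO⁻: pKₐ(p-nitrobenzoic acid) ≈ 3.4
CH₂=CHCH₂–SH loses HS⁻: pKₐ(H₂S) ≈ 7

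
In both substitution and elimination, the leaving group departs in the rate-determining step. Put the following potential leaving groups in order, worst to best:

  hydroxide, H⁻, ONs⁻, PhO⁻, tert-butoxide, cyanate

Rank by basicity of the departing species: weakest base leaves most easily.
ONs⁻: pKₐ(p-O₂NC₆H₄SO₃H) ≈ -3.5 — p-nitro group further stabilises the sulfonate
cyanate: pKₐ(HOCN) ≈ 3.5 — resonance between N and O
PhO⁻: pKₐ(C₆H₅OH (phenol)) ≈ 10 — resonance into the ring helps, but still a poor LG
hydroxide: pKₐ(H₂O) ≈ 15.7
tert-butoxide: pKₐ(t-BuOH) ≈ 18 — bulky, strongly basic alkoxide
H⁻: pKₐ(H₂) ≈ 36
The question asks for worst first, so the sequence is read in increasing leaving-group ability.

H⁻ < tert-butoxide < hydroxide < PhO⁻ < cyanate < ONs⁻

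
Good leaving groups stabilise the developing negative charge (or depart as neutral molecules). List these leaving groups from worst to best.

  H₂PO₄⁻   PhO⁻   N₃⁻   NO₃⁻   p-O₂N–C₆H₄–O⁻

The more stable X⁻ (or X) is on its own — i.e. the weaker a base it is — the better a leaving group it makes.
NO₃⁻: pKₐ(HNO₃) ≈ -1.3
H₂PO₄⁻: pKₐ(H₃PO₄) ≈ 2.1
N₃⁻: pKₐ(HN₃) ≈ 4.7
p-O₂N–C₆H₄–O⁻: pKₐ(p-nitrophenol) ≈ 7.2
PhO⁻: pKₐ(C₆H₅OH (phenol)) ≈ 10
Listed from poorest to best leaving group as asked.

PhO⁻ < p-O₂N–C₆H₄–O⁻ < N₃⁻ < H₂PO₄⁻ < NO₃⁻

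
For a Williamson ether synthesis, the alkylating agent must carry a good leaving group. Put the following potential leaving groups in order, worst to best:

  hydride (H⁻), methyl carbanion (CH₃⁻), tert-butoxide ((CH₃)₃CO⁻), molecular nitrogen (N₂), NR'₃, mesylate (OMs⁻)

methyl carbanion (CH₃⁻) < hydride (H⁻) < tert-butoxide ((CH₃)₃CO⁻) < NR'₃ < mesylate (OMs⁻) < molecular nitrogen (N₂)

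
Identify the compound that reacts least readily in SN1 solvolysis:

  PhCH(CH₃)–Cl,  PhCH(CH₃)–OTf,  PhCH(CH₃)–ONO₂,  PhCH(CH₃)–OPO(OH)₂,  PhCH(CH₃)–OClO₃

PhCH(CH₃)–OPO(OH)₂

With the same alkyl group throughout, only the leaving group differentiates the rates.
A good leaving group is a weak base: the lower the pKₐ of its conjugate acid, the more readily it departs.
PhCH(CH₃)–OTf loses OTf⁻: pKₐ(CF₃SO₃H (triflic acid)) ≈ -14
PhCH(CH₃)–OClO₃ loses ClO₄⁻: pKₐ(HClO₄) ≈ -10
PhCH(CH₃)–Cl loses Cl⁻: pKₐ(HCl) ≈ -7
PhCH(CH₃)–ONO₂ loses NO₃⁻: pKₐ(HNO₃) ≈ -1.3
PhCH(CH₃)–OPO(OH)₂ loses H₂PO₄⁻: pKₐ(H₃PO₄) ≈ 2.1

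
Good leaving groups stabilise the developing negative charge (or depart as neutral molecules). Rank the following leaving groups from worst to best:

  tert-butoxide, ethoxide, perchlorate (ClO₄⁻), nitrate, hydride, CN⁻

perchlorate (ClO₄⁻): pKₐ(HClO₄) ≈ -10
nitrate: pKₐ(HNO₃) ≈ -1.3
CN⁻: pKₐ(HCN) ≈ 9.2
ethoxide: pKₐ(CH₃CH₂OH) ≈ 16
tert-butoxide: pKₐ(t-BuOH) ≈ 18
hydride: pKₐ(H₂) ≈ 36
The question asks for worst first, so the sequence is read in increasing leaving-group ability.

hydride < tert-butoxide < ethoxide < CN⁻ < nitrate < perchlorate (ClO₄⁻)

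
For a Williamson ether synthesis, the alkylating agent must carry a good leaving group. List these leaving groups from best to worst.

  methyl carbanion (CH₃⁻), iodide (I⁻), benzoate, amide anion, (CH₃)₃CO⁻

Leaving-group ability tracks the stability of the departed species; conjugate-acid pKₐ is the usual yardstick (lower pKₐ → better LG).
iodide (I⁻): pKₐ(HI) ≈ -10 — large, highly polarisable; very weak base
benzoate: pKₐ(C₆H₅COOH) ≈ 4.2 — aryl carboxylate
(CH₃)₃CO⁻: pKₐ(t-BuOH) ≈ 18 — bulky, strongly basic alkoxide
amide anion: pKₐ(NH₃) ≈ 38 — extremely strong base; never a leaving group
methyl carbanion (CH₃⁻): pKₐ(CH₄) ≈ 48

iodide (I⁻) > benzoate > (CH₃)₃CO⁻ > amide anion > methyl carbanion (CH₃⁻)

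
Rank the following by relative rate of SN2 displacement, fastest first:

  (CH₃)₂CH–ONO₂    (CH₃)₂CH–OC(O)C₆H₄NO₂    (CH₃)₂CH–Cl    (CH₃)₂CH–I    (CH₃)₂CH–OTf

(CH₃)₂CH–OTf > (CH₃)₂CH–I > (CH₃)₂CH–Cl > (CH₃)₂CH–ONO₂ > (CH₃)₂CH–OC(O)C₆H₄NO₂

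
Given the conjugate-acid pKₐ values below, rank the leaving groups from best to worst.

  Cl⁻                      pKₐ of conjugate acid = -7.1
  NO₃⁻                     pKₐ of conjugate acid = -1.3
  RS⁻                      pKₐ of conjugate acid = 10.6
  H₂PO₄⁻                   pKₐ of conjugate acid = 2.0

Lower conjugate-acid pKₐ ⇒ weaker base ⇒ better leaving group.
Sorting by the given values: Cl⁻ (-7.1), NO₃⁻ (-1.3), H₂PO₄⁻ (2.0), RS⁻ (10.6).

Cl⁻ > NO₃⁻ > H₂PO₄⁻ > RS⁻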